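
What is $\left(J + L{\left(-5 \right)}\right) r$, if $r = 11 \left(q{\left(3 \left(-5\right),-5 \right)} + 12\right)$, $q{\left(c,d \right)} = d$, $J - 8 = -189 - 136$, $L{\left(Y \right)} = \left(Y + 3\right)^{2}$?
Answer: $-24101$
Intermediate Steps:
$L{\left(Y \right)} = \left(3 + Y\right)^{2}$
$J = -317$ ($J = 8 - 325 = -317$)
$r = 77$ ($r = 11 \left(-5 + 12\right) = 11 \cdot 7 = 77$)
$\left(J + L{\left(-5 \right)}\right) r = \left(-317 + \left(3 - 5\right)^{2}\right) 77 = \left(-317 + \left(-2\right)^{2}\right) 77 = \left(-317 + 4\right) 77 = \left(-313\right) 77 = -24101$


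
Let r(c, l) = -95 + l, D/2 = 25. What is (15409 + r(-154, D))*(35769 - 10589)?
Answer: 386865520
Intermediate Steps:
D = 50 (D = 2*25 = 50)
(15409 + r(-154, D))*(35769 - 10589) = (15409 + (-95 + 50))*(35769 - 10589) = (15409 - 45)*25180 = 15364*25180 = 386865520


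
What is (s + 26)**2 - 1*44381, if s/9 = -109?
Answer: 867644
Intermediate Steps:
s = -981 (s = 9*(-109) = -981)
(s + 26)**2 - 1*44381 = (-981 + 26)**2 - 1*44381 = (-955)**2 - 44381 = 912025 - 44381 = 867644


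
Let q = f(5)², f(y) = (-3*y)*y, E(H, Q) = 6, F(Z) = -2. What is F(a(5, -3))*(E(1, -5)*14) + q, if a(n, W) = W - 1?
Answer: 5457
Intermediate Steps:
a(n, W) = -1 + W
f(y) = -3*y² (f(y) = (-3*y)*y = -3*y²)
q = 5625 (q = (-3*5²)² = (-3*25)² = (-75)² = 5625)
F(a(5, -3))*(E(1, -5)*14) + q = -12*14 + 5625 = -2*84 + 5625 = -168 + 5625 = 5457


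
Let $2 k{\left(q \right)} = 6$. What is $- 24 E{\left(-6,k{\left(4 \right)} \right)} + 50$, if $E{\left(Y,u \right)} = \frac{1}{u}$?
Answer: $42$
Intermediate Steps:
$k{\left(q \right)} = 3$ ($k{\left(q \right)} = \frac{1}{2} \cdot 6 = 3$)
$- 24 E{\left(-6,k{\left(4 \right)} \right)} + 50 = - \frac{24}{3} + 50 = \left(-24\right) \frac{1}{3} + 50 = -8 + 50 = 42$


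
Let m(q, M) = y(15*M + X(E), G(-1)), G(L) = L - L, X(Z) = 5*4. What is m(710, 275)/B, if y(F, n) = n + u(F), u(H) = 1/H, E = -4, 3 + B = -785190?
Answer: -1/3254624985 ≈ -3.0726e-10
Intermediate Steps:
B = -785193 (B = -3 - 785190 = -785193)
X(Z) = 20
G(L) = 0
u(H) = 1/H
y(F, n) = n + 1/F
m(q, M) = 1/(20 + 15*M) (m(q, M) = 0 + 1/(15*M + 20) = 0 + 1/(20 + 15*M) = 1/(20 + 15*M))
m(710, 275)/B = (1/(5*(4 + 3*275)))/(-785193) = (1/(5*(4 + 825)))*(-1/785193) = ((1/5)/829)*(-1/785193) = ((1/5)*(1/829))*(-1/785193) = (1/4145)*(-1/785193) = -1/3254624985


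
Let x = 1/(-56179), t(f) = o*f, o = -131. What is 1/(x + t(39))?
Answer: -56179/287018512 ≈ -0.00019573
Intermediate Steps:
t(f) = -131*f
x = -1/56179 ≈ -1.7800e-5
1/(x + t(39)) = 1/(-1/56179 - 131*39) = 1/(-1/56179 - 5109) = 1/(-287018512/56179) = -56179/287018512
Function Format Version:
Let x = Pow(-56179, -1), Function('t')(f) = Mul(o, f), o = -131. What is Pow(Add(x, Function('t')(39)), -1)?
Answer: Rational(-56179, 287018512) ≈ -0.00019573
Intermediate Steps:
Function('t')(f) = Mul(-131, f)
x = Rational(-1, 56179) ≈ -1.7800e-5
Pow(Add(x, Function('t')(39)), -1) = Pow(Add(Rational(-1, 56179), Mul(-131, 39)), -1) = Pow(Add(Rational(-1, 56179), -5109), -1) = Pow(Rational(-287018512, 56179), -1) = Rational(-56179, 287018512)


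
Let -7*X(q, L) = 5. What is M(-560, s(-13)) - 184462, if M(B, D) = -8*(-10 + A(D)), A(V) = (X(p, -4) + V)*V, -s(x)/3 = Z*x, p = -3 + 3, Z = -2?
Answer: -1634498/7 ≈ -2.3350e+5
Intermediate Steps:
p = 0
X(q, L) = -5/7 (X(q, L) = -⅐*5 = -5/7)
s(x) = 6*x (s(x) = -(-6)*x = 6*x)
A(V) = V*(-5/7 + V) (A(V) = (-5/7 + V)*V = V*(-5/7 + V))
M(B, D) = 80 - 8*D*(-5 + 7*D)/7 (M(B, D) = -8*(-10 + D*(-5 + 7*D)/7) = 80 - 8*D*(-5 + 7*D)/7)
M(-560, s(-13)) - 184462 = (80 - 8*6*(-13)*(-5 + 7*(6*(-13)))/7) - 184462 = (80 - 8/7*(-78)*(-5 + 7*(-78))) - 184462 = (80 - 8/7*(-78)*(-5 - 546)) - 184462 = (80 - 8/7*(-78)*(-551)) - 184462 = (80 - 343824/7) - 184462 = -343264/7 - 184462 = -1634498/7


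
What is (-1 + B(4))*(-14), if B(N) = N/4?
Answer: 0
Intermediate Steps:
B(N) = N/4 (B(N) = N*(1/4) = N/4)
(-1 + B(4))*(-14) = (-1 + (1/4)*4)*(-14) = (-1 + 1)*(-14) = 0*(-14) = 0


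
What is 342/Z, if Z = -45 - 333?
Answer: -19/21 ≈ -0.90476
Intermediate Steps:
Z = -378
342/Z = 342/(-378) = 342*(-1/378) = -19/21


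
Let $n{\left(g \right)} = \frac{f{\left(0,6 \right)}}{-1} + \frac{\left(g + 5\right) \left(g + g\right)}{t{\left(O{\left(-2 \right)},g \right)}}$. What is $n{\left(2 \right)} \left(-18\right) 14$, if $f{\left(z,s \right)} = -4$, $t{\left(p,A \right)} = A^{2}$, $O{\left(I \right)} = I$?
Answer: $-2772$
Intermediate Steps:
$n{\left(g \right)} = 4 + \frac{2 \left(5 + g\right)}{g}$ ($n{\left(g \right)} = - \frac{4}{-1} + \frac{\left(g + 5\right) \left(g + g\right)}{g^{2}} = \left(-4\right) \left(-1\right) + \frac{\left(5 + g\right) 2 g}{g^{2}} = 4 + \frac{2 g \left(5 + g\right)}{g^{2}} = 4 + \frac{2 \left(5 + g\right)}{g}$)
$n{\left(2 \right)} \left(-18\right) 14 = \left(6 + \frac{10}{2}\right) \left(-18\right) 14 = \left(6 + 10 \cdot \frac{1}{2}\right) \left(-18\right) 14 = \left(6 + 5\right) \left(-18\right) 14 = 11 \left(-18\right) 14 = \left(-198\right) 14 = -2772$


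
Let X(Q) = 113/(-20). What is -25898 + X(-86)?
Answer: -518073/20 ≈ -25904.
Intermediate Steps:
X(Q) = -113/20 (X(Q) = 113*(-1/20) = -113/20)
-25898 + X(-86) = -25898 - 113/20 = -518073/20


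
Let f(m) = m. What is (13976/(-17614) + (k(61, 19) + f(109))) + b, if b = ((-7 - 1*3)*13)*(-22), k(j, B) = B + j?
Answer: 26845555/8807 ≈ 3048.2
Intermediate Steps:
b = 2860 (b = ((-7 - 3)*13)*(-22) = -10*13*(-22) = -130*(-22) = 2860)
(13976/(-17614) + (k(61, 19) + f(109))) + b = (13976/(-17614) + ((19 + 61) + 109)) + 2860 = (13976*(-1/17614) + (80 + 109)) + 2860 = (-6988/8807 + 189) + 2860 = 1657535/8807 + 2860 = 26845555/8807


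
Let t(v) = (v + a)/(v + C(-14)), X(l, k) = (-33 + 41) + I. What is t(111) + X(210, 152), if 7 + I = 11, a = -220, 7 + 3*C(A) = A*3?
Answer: 3081/284 ≈ 10.849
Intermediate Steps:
C(A) = -7/3 + A (C(A) = -7/3 + (A*3)/3 = -7/3 + (3*A)/3 = -7/3 + A)
I = 4 (I = -7 + 11 = 4)
X(l, k) = 12 (X(l, k) = (-33 + 41) + 4 = 8 + 4 = 12)
t(v) = (-220 + v)/(-49/3 + v) (t(v) = (v - 220)/(v + (-7/3 - 14)) = (-220 + v)/(v - 49/3) = (-220 + v)/(-49/3 + v))
t(111) + X(210, 152) = 3*(-220 + 111)/(-49 + 3*111) + 12 = 3*(-109)/(-49 + 333) + 12 = 3*(-109)/284 + 12 = 3*(1/284)*(-109) + 12 = -327/284 + 12 = 3081/284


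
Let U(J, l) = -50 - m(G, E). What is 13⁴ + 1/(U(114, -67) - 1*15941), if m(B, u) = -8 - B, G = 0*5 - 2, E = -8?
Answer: 456547584/15985 ≈ 28561.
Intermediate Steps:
G = -2 (G = 0 - 2 = -2)
U(J, l) = -44 (U(J, l) = -50 - (-8 - 1*(-2)) = -50 - (-8 + 2) = -50 - 1*(-6) = -50 + 6 = -44)
13⁴ + 1/(U(114, -67) - 1*15941) = 13⁴ + 1/(-44 - 1*15941) = 28561 + 1/(-44 - 15941) = 28561 + 1/(-15985) = 28561 - 1/15985 = 456547584/15985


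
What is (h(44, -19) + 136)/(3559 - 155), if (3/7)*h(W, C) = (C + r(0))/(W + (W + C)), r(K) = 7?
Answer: 2339/58719 ≈ 0.039834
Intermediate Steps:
h(W, C) = 7*(7 + C)/(3*(C + 2*W)) (h(W, C) = 7*((C + 7)/(W + (W + C)))/3 = 7*((7 + C)/(W + (C + W)))/3 = 7*((7 + C)/(C + 2*W))/3 = 7*(7 + C)/(3*(C + 2*W)))
(h(44, -19) + 136)/(3559 - 155) = (7*(7 - 19)/(3*(-19 + 2*44)) + 136)/(3559 - 155) = ((7/3)*(-12)/(-19 + 88) + 136)/3404 = ((7/3)*(-12)/69 + 136)*(1/3404) = ((7/3)*(1/69)*(-12) + 136)*(1/3404) = (-28/69 + 136)*(1/3404) = (9356/69)*(1/3404) = 2339/58719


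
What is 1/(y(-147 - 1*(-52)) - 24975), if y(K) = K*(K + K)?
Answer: -1/6925 ≈ -0.00014440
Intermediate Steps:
y(K) = 2*K**2 (y(K) = K*(2*K) = 2*K**2)
1/(y(-147 - 1*(-52)) - 24975) = 1/(2*(-147 - 1*(-52))**2 - 24975) = 1/(2*(-147 + 52)**2 - 24975) = 1/(2*(-95)**2 - 24975) = 1/(2*9025 - 24975) = 1/(18050 - 24975) = 1/(-6925) = -1/6925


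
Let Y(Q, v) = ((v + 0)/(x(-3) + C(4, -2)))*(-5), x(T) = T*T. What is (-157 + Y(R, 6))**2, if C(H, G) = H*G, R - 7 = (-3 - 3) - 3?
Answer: 34969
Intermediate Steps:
R = -2 (R = 7 + ((-3 - 3) - 3) = 7 + (-6 - 3) = 7 - 9 = -2)
C(H, G) = G*H
x(T) = T**2
Y(Q, v) = -5*v (Y(Q, v) = ((v + 0)/((-3)**2 - 2*4))*(-5) = (v/(9 - 8))*(-5) = (v/1)*(-5) = (v*1)*(-5) = v*(-5) = -5*v)
(-157 + Y(R, 6))**2 = (-157 - 5*6)**2 = (-157 - 30)**2 = (-187)**2 = 34969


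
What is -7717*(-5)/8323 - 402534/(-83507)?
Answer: 6572408077/695028761 ≈ 9.4563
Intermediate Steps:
-7717*(-5)/8323 - 402534/(-83507) = 38585*(1/8323) - 402534*(-1/83507) = 38585/8323 + 402534/83507 = 6572408077/695028761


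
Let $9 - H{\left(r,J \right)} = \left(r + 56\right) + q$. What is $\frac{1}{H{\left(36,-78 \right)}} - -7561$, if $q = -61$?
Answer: $\frac{166341}{22} \approx 7561.0$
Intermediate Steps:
$H{\left(r,J \right)} = 14 - r$ ($H{\left(r,J \right)} = 9 - \left(\left(r + 56\right) - 61\right) = 9 - \left(\left(56 + r\right) - 61\right) = 9 - \left(-5 + r\right) = 14 - r$)
$\frac{1}{H{\left(36,-78 \right)}} - -7561 = \frac{1}{14 - 36} - -7561 = \frac{1}{14 - 36} + 7561 = \frac{1}{-22} + 7561 = - \frac{1}{22} + 7561 = \frac{166341}{22}$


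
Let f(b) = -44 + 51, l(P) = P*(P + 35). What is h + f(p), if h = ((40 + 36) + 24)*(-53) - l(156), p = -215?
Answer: -35089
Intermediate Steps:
l(P) = P*(35 + P)
f(b) = 7
h = -35096 (h = ((40 + 36) + 24)*(-53) - 156*(35 + 156) = (76 + 24)*(-53) - 156*191 = 100*(-53) - 1*29796 = -5300 - 29796 = -35096)
h + f(p) = -35096 + 7 = -35089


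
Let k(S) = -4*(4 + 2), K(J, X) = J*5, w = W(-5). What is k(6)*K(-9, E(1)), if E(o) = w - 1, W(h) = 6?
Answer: 1080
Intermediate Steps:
w = 6
E(o) = 5 (E(o) = 6 - 1 = 5)
K(J, X) = 5*J
k(S) = -24 (k(S) = -4*6 = -24)
k(6)*K(-9, E(1)) = -120*(-9) = -24*(-45) = 1080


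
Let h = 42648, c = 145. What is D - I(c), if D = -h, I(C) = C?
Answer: -42793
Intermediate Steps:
D = -42648 (D = -1*42648 = -42648)
D - I(c) = -42648 - 1*145 = -42648 - 145 = -42793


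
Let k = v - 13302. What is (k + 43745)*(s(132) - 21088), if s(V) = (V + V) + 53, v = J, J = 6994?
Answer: -777603927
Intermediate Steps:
v = 6994
s(V) = 53 + 2*V (s(V) = 2*V + 53 = 53 + 2*V)
k = -6308 (k = 6994 - 13302 = -6308)
(k + 43745)*(s(132) - 21088) = (-6308 + 43745)*((53 + 2*132) - 21088) = 37437*((53 + 264) - 21088) = 37437*(317 - 21088) = 37437*(-20771) = -777603927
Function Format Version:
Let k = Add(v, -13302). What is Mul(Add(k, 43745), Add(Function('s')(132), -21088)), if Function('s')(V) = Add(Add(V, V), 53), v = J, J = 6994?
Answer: -777603927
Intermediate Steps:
v = 6994
Function('s')(V) = Add(53, Mul(2, V)) (Function('s')(V) = Add(Mul(2, V), 53) = Add(53, Mul(2, V)))
k = -6308 (k = Add(6994, -13302) = -6308)
Mul(Add(k, 43745), Add(Function('s')(132), -21088)) = Mul(Add(-6308, 43745), Add(Add(53, Mul(2, 132)), -21088)) = Mul(37437, Add(Add(53, 264), -21088)) = Mul(37437, Add(317, -21088)) = Mul(37437, -20771) = -777603927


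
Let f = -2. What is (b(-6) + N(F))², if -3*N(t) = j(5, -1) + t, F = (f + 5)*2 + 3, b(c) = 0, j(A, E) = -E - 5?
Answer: 25/9 ≈ 2.7778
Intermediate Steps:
j(A, E) = -5 - E
F = 9 (F = (-2 + 5)*2 + 3 = 3*2 + 3 = 6 + 3 = 9)
N(t) = 4/3 - t/3 (N(t) = -((-5 - 1*(-1)) + t)/3 = -((-5 + 1) + t)/3 = -(-4 + t)/3 = 4/3 - t/3)
(b(-6) + N(F))² = (0 + (4/3 - ⅓*9))² = (0 + (4/3 - 3))² = (0 - 5/3)² = (-5/3)² = 25/9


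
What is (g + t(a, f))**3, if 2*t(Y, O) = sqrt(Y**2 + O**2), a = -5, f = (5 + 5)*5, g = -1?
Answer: -7579/4 + 12685*sqrt(101)/8 ≈ 14041.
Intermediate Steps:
f = 50 (f = 10*5 = 50)
t(Y, O) = sqrt(O**2 + Y**2)/2 (t(Y, O) = sqrt(Y**2 + O**2)/2 = sqrt(O**2 + Y**2)/2)
(g + t(a, f))**3 = (-1 + sqrt(50**2 + (-5)**2)/2)**3 = (-1 + sqrt(2500 + 25)/2)**3 = (-1 + sqrt(2525)/2)**3 = (-1 + (5*sqrt(101))/2)**3 = (-1 + 5*sqrt(101)/2)**3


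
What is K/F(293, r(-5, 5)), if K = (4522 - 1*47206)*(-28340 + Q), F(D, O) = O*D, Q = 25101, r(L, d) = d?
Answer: 138253476/1465 ≈ 94371.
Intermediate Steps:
F(D, O) = D*O
K = 138253476 (K = (4522 - 1*47206)*(-28340 + 25101) = (4522 - 47206)*(-3239) = -42684*(-3239) = 138253476)
K/F(293, r(-5, 5)) = 138253476/((293*5)) = 138253476/1465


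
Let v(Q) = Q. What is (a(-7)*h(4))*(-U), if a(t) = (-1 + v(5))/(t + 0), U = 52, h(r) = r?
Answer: 832/7 ≈ 118.86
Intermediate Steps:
a(t) = 4/t (a(t) = (-1 + 5)/(t + 0) = 4/t)
(a(-7)*h(4))*(-U) = ((4/(-7))*4)*(-1*52) = ((4*(-1/7))*4)*(-52) = -4/7*4*(-52) = -16/7*(-52) = 832/7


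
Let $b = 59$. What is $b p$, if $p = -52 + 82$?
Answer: $1770$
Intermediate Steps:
$p = 30$
$b p = 59 \cdot 30 = 1770$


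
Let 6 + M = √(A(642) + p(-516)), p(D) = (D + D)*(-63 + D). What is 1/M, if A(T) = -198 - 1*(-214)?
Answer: 3/298754 + √149386/298754 ≈ 0.0013038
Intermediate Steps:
A(T) = 16 (A(T) = -198 + 214 = 16)
p(D) = 2*D*(-63 + D) (p(D) = (2*D)*(-63 + D) = 2*D*(-63 + D))
M = -6 + 2*√149386 (M = -6 + √(16 + 2*(-516)*(-63 - 516)) = -6 + √(16 + 2*(-516)*(-579)) = -6 + √(16 + 597528) = -6 + √597544 = -6 + 2*√149386 ≈ 767.01)
1/M = 1/(-6 + 2*√149386)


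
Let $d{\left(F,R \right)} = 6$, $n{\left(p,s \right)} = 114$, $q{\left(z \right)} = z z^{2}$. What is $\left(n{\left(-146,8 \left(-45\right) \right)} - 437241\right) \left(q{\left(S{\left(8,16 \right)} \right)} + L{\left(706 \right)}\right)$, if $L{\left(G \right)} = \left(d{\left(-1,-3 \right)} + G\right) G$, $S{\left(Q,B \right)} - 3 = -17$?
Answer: $-218532026856$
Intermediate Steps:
$S{\left(Q,B \right)} = -14$ ($S{\left(Q,B \right)} = 3 - 17 = -14$)
$q{\left(z \right)} = z^{3}$
$L{\left(G \right)} = G \left(6 + G\right)$ ($L{\left(G \right)} = \left(6 + G\right) G = G \left(6 + G\right)$)
$\left(n{\left(-146,8 \left(-45\right) \right)} - 437241\right) \left(q{\left(S{\left(8,16 \right)} \right)} + L{\left(706 \right)}\right) = \left(114 - 437241\right) \left(\left(-14\right)^{3} + 706 \left(6 + 706\right)\right) = - 437127 \left(-2744 + 706 \cdot 712\right) = - 437127 \left(-2744 + 502672\right) = \left(-437127\right) 499928 = -218532026856$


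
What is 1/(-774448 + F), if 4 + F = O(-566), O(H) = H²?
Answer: -1/454096 ≈ -2.2022e-6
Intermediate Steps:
F = 320352 (F = -4 + (-566)² = -4 + 320356 = 320352)
1/(-774448 + F) = 1/(-774448 + 320352) = 1/(-454096) = -1/454096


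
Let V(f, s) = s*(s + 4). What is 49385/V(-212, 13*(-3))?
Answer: 1411/39 ≈ 36.180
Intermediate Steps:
V(f, s) = s*(4 + s)
49385/V(-212, 13*(-3)) = 49385/(((13*(-3))*(4 + 13*(-3)))) = 49385/((-39*(4 - 39))) = 49385/((-39*(-35))) = 49385/1365 = 49385*(1/1365) = 1411/39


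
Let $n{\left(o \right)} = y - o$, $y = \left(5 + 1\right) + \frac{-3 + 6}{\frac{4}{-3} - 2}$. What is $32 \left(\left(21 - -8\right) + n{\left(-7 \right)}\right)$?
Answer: $\frac{6576}{5} \approx 1315.2$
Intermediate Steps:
$y = \frac{51}{10}$ ($y = 6 + \frac{3}{4 \left(- \frac{1}{3}\right) - 2} = 6 + \frac{3}{- \frac{4}{3} - 2} = 6 + \frac{3}{- \frac{10}{3}} = 6 + 3 \left(- \frac{3}{10}\right) = 6 - \frac{9}{10} = \frac{51}{10} \approx 5.1$)
$n{\left(o \right)} = \frac{51}{10} - o$
$32 \left(\left(21 - -8\right) + n{\left(-7 \right)}\right) = 32 \left(\left(21 - -8\right) + \left(\frac{51}{10} - -7\right)\right) = 32 \left(\left(21 + 8\right) + \left(\frac{51}{10} + 7\right)\right) = 32 \left(29 + \frac{121}{10}\right) = 32 \cdot \frac{411}{10} = \frac{6576}{5}$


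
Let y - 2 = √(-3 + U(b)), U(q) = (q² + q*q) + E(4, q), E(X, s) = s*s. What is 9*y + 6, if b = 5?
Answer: 24 + 54*√2 ≈ 100.37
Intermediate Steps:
E(X, s) = s²
U(q) = 3*q² (U(q) = (q² + q*q) + q² = (q² + q²) + q² = 2*q² + q² = 3*q²)
y = 2 + 6*√2 (y = 2 + √(-3 + 3*5²) = 2 + √(-3 + 3*25) = 2 + √(-3 + 75) = 2 + √72 = 2 + 6*√2 ≈ 10.485)
9*y + 6 = 9*(2 + 6*√2) + 6 = (18 + 54*√2) + 6 = 24 + 54*√2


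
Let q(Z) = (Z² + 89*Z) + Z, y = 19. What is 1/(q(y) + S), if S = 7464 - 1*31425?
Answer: -1/21890 ≈ -4.5683e-5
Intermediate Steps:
q(Z) = Z² + 90*Z
S = -23961 (S = 7464 - 31425 = -23961)
1/(q(y) + S) = 1/(19*(90 + 19) - 23961) = 1/(19*109 - 23961) = 1/(2071 - 23961) = 1/(-21890) = -1/21890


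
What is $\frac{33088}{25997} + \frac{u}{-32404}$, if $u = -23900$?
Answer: $\frac{423377963}{210601697} \approx 2.0103$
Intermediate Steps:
$\frac{33088}{25997} + \frac{u}{-32404} = \frac{33088}{25997} - \frac{23900}{-32404} = 33088 \cdot \frac{1}{25997} - - \frac{5975}{8101} = \frac{33088}{25997} + \frac{5975}{8101} = \frac{423377963}{210601697}$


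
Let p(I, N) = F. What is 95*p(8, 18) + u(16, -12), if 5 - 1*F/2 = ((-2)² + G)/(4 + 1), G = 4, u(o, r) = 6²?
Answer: 682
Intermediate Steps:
u(o, r) = 36
F = 34/5 (F = 10 - 2*((-2)² + 4)/(4 + 1) = 10 - 2*(4 + 4)/5 = 10 - 2*8/5 = 10 - 16/5 = 34/5 ≈ 6.8000)
p(I, N) = 34/5
95*p(8, 18) + u(16, -12) = 95*(34/5) + 36 = 646 + 36 = 682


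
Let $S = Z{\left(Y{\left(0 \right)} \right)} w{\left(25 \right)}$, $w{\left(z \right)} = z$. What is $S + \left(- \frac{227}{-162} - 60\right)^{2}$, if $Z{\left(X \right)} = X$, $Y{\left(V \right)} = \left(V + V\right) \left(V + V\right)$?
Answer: $\frac{90117049}{26244} \approx 3433.8$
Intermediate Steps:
$Y{\left(V \right)} = 4 V^{2}$ ($Y{\left(V \right)} = 2 V 2 V = 4 V^{2}$)
$S = 0$ ($S = 4 \cdot 0^{2} \cdot 25 = 4 \cdot 0 \cdot 25 = 0 \cdot 25 = 0$)
$S + \left(- \frac{227}{-162} - 60\right)^{2} = 0 + \left(- \frac{227}{-162} - 60\right)^{2} = 0 + \left(\left(-227\right) \left(- \frac{1}{162}\right) - 60\right)^{2} = 0 + \left(\frac{227}{162} - 60\right)^{2} = 0 + \left(- \frac{9493}{162}\right)^{2} = 0 + \frac{90117049}{26244} = \frac{90117049}{26244}$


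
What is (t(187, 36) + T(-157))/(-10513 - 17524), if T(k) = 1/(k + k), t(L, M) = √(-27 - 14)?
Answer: 1/8803618 - I*√41/28037 ≈ 1.1359e-7 - 0.00022838*I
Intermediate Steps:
t(L, M) = I*√41 (t(L, M) = √(-41) = I*√41)
T(k) = 1/(2*k)
(t(187, 36) + T(-157))/(-10513 - 17524) = (I*√41 + (½)/(-157))/(-10513 - 17524) = (I*√41 + (½)*(-1/157))/(-28037) = (I*√41 - 1/314)*(-1/28037) = (-1/314 + I*√41)*(-1/28037) = 1/8803618 - I*√41/28037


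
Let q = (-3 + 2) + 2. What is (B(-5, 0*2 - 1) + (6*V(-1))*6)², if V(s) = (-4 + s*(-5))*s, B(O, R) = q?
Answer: 1225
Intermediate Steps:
q = 1 (q = -1 + 2 = 1)
B(O, R) = 1
V(s) = s*(-4 - 5*s) (V(s) = (-4 - 5*s)*s = s*(-4 - 5*s))
(B(-5, 0*2 - 1) + (6*V(-1))*6)² = (1 + (6*(-1*(-1)*(4 + 5*(-1))))*6)² = (1 + (6*(-1*(-1)*(4 - 5)))*6)² = (1 + (6*(-1*(-1)*(-1)))*6)² = (1 + (6*(-1))*6)² = (1 - 6*6)² = (1 - 36)² = (-35)² = 1225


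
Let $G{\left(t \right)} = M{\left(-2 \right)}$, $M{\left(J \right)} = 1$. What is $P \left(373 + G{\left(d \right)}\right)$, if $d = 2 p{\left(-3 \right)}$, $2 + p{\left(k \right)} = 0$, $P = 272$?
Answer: $101728$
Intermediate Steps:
$p{\left(k \right)} = -2$ ($p{\left(k \right)} = -2 + 0 = -2$)
$d = -4$ ($d = 2 \left(-2\right) = -4$)
$G{\left(t \right)} = 1$
$P \left(373 + G{\left(d \right)}\right) = 272 \left(373 + 1\right) = 272 \cdot 374 = 101728$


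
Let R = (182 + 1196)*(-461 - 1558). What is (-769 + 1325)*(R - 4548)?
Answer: -1549421880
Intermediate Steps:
R = -2782182 (R = 1378*(-2019) = -2782182)
(-769 + 1325)*(R - 4548) = (-769 + 1325)*(-2782182 - 4548) = 556*(-2786730) = -1549421880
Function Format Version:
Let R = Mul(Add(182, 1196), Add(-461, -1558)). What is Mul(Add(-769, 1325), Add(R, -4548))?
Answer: -1549421880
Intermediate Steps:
R = -2782182 (R = Mul(1378, -2019) = -2782182)
Mul(Add(-769, 1325), Add(R, -4548)) = Mul(Add(-769, 1325), Add(-2782182, -4548)) = Mul(556, -2786730) = -1549421880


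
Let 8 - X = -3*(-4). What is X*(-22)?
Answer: 88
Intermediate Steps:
X = -4 (X = 8 - (-3)*(-4) = 8 - 1*12 = 8 - 12 = -4)
X*(-22) = -4*(-22) = 88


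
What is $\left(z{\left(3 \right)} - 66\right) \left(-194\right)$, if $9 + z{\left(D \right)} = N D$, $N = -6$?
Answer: $18042$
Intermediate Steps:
$z{\left(D \right)} = -9 - 6 D$
$\left(z{\left(3 \right)} - 66\right) \left(-194\right) = \left(\left(-9 - 18\right) - 66\right) \left(-194\right) = \left(-27 - 66\right) \left(-194\right) = \left(-93\right) \left(-194\right) = 18042$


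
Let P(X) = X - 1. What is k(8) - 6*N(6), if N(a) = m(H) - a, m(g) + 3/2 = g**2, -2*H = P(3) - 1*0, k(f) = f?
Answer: 47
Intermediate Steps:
P(X) = -1 + X
H = -1 (H = -((-1 + 3) - 1*0)/2 = -(2 + 0)/2 = -1/2*2 = -1)
m(g) = -3/2 + g**2
N(a) = -1/2 - a (N(a) = (-3/2 + (-1)**2) - a = (-3/2 + 1) - a = -1/2 - a)
k(8) - 6*N(6) = 8 - 6*(-1/2 - 1*6) = 8 - 6*(-1/2 - 6) = 8 - 6*(-13/2) = 8 + 39 = 47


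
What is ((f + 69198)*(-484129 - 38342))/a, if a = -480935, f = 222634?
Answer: 152473756872/480935 ≈ 3.1704e+5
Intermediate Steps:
((f + 69198)*(-484129 - 38342))/a = ((222634 + 69198)*(-484129 - 38342))/(-480935) = (291832*(-522471))*(-1/480935) = -152473756872*(-1/480935) = 152473756872/480935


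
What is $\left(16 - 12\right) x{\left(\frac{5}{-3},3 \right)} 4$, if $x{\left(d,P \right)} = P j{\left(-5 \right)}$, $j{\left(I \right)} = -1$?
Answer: $-48$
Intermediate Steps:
$x{\left(d,P \right)} = - P$ ($x{\left(d,P \right)} = P \left(-1\right) = - P$)
$\left(16 - 12\right) x{\left(\frac{5}{-3},3 \right)} 4 = \left(16 - 12\right) \left(\left(-1\right) 3\right) 4 = 4 \left(-3\right) 4 = \left(-12\right) 4 = -48$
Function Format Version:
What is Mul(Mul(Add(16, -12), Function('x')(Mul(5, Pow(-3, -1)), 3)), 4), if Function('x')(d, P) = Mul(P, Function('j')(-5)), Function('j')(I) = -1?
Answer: -48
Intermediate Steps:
Function('x')(d, P) = Mul(-1, P) (Function('x')(d, P) = Mul(P, -1) = Mul(-1, P))
Mul(Mul(Add(16, -12), Function('x')(Mul(5, Pow(-3, -1)), 3)), 4) = Mul(Mul(Add(16, -12), Mul(-1, 3)), 4) = Mul(Mul(4, -3), 4) = Mul(-12, 4) = -48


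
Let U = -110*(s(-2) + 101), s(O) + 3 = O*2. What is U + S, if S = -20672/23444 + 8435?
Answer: -11170373/5861 ≈ -1905.9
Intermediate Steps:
s(O) = -3 + 2*O (s(O) = -3 + O*2 = -3 + 2*O)
U = -10340 (U = -110*((-3 + 2*(-2)) + 101) = -110*((-3 - 4) + 101) = -110*(-7 + 101) = -110*94 = -10340)
S = 49432367/5861 (S = -20672*1/23444 + 8435 = -5168/5861 + 8435 = 49432367/5861 ≈ 8434.1)
U + S = -10340 + 49432367/5861 = -11170373/5861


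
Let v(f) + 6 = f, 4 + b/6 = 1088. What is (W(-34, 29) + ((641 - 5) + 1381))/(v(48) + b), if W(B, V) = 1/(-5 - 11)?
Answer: 10757/34912 ≈ 0.30812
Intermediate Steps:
b = 6504 (b = -24 + 6*1088 = -24 + 6528 = 6504)
v(f) = -6 + f
W(B, V) = -1/16 (W(B, V) = 1/(-16) = -1/16)
(W(-34, 29) + ((641 - 5) + 1381))/(v(48) + b) = (-1/16 + ((641 - 5) + 1381))/((-6 + 48) + 6504) = (-1/16 + (636 + 1381))/(42 + 6504) = (-1/16 + 2017)/6546 = (32271/16)*(1/6546) = 10757/34912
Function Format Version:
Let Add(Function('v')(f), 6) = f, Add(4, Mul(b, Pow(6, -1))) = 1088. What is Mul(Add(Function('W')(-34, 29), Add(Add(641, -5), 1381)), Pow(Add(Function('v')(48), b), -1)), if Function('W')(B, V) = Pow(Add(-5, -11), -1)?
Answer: Rational(10757, 34912) ≈ 0.30812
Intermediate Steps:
b = 6504 (b = Add(-24, Mul(6, 1088)) = Add(-24, 6528) = 6504)
Function('v')(f) = Add(-6, f)
Function('W')(B, V) = Rational(-1, 16) (Function('W')(B, V) = Pow(-16, -1) = Rational(-1, 16))
Mul(Add(Function('W')(-34, 29), Add(Add(641, -5), 1381)), Pow(Add(Function('v')(48), b), -1)) = Mul(Add(Rational(-1, 16), Add(Add(641, -5), 1381)), Pow(Add(Add(-6, 48), 6504), -1)) = Mul(Add(Rational(-1, 16), Add(636, 1381)), Pow(Add(42, 6504), -1)) = Mul(Add(Rational(-1, 16), 2017), Pow(6546, -1)) = Mul(Rational(32271, 16), Rational(1, 6546)) = Rational(10757, 34912)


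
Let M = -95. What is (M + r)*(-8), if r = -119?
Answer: 1712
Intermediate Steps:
(M + r)*(-8) = (-95 - 119)*(-8) = -214*(-8) = 1712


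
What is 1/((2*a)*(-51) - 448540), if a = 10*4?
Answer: -1/452620 ≈ -2.2094e-6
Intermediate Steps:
a = 40
1/((2*a)*(-51) - 448540) = 1/((2*40)*(-51) - 448540) = 1/(80*(-51) - 448540) = 1/(-4080 - 448540) = 1/(-452620) = -1/452620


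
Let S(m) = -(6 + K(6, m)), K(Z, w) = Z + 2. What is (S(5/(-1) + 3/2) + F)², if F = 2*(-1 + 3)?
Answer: 100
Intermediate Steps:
K(Z, w) = 2 + Z
F = 4 (F = 2*2 = 4)
S(m) = -14 (S(m) = -(6 + (2 + 6)) = -(6 + 8) = -1*14 = -14)
(S(5/(-1) + 3/2) + F)² = (-14 + 4)² = (-10)² = 100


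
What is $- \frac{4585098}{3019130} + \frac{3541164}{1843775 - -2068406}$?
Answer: $- \frac{3623249405709}{5905691511265} \approx -0.61352$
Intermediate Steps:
$- \frac{4585098}{3019130} + \frac{3541164}{1843775 - -2068406} = \left(-4585098\right) \frac{1}{3019130} + \frac{3541164}{1843775 + 2068406} = - \frac{2292549}{1509565} + \frac{3541164}{3912181} = - \frac{3623249405709}{5905691511265}$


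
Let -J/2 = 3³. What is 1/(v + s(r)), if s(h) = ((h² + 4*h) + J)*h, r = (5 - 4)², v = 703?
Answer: 1/654 ≈ 0.0015291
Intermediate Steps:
J = -54 (J = -2*3³ = -2*27 = -54)
r = 1 (r = 1² = 1)
s(h) = h*(-54 + h² + 4*h) (s(h) = ((h² + 4*h) - 54)*h = (-54 + h² + 4*h)*h = h*(-54 + h² + 4*h))
1/(v + s(r)) = 1/(703 + 1*(-54 + 1² + 4*1)) = 1/(703 + 1*(-54 + 1 + 4)) = 1/(703 + 1*(-49)) = 1/(703 - 49) = 1/654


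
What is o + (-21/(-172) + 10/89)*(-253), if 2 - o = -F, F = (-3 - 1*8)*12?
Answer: -2898057/15308 ≈ -189.32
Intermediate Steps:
F = -132 (F = (-3 - 8)*12 = -11*12 = -132)
o = -130 (o = 2 - (-1)*(-132) = 2 - 1*132 = 2 - 132 = -130)
o + (-21/(-172) + 10/89)*(-253) = -130 + (-21/(-172) + 10/89)*(-253) = -130 + (-21*(-1/172) + 10*(1/89))*(-253) = -130 + (21/172 + 10/89)*(-253) = -130 + (3589/15308)*(-253) = -130 - 908017/15308 = -2898057/15308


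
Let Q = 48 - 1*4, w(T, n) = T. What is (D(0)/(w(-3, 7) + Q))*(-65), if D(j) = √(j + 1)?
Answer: -65/41 ≈ -1.5854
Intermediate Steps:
Q = 44 (Q = 48 - 4 = 44)
D(j) = √(1 + j)
(D(0)/(w(-3, 7) + Q))*(-65) = (√(1 + 0)/(-3 + 44))*(-65) = (√1/41)*(-65) = ((1/41)*1)*(-65) = (1/41)*(-65) = -65/41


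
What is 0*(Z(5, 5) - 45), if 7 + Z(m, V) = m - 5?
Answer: 0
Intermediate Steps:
Z(m, V) = -12 + m (Z(m, V) = -7 + (m - 5) = -7 + (-5 + m) = -12 + m)
0*(Z(5, 5) - 45) = 0*((-12 + 5) - 45) = 0*(-7 - 45) = 0*(-52) = 0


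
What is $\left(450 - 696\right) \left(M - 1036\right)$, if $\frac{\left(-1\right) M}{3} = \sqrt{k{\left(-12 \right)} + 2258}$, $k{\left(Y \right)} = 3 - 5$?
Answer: $254856 + 2952 \sqrt{141} \approx 2.8991 \cdot 10^{5}$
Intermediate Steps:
$k{\left(Y \right)} = -2$ ($k{\left(Y \right)} = 3 - 5 = -2$)
$M = - 12 \sqrt{141}$ ($M = - 3 \sqrt{-2 + 2258} = - 3 \sqrt{2256} = - 3 \cdot 4 \sqrt{141} = - 12 \sqrt{141} \approx -142.49$)
$\left(450 - 696\right) \left(M - 1036\right) = \left(450 - 696\right) \left(- 12 \sqrt{141} - 1036\right) = - 246 \left(-1036 - 12 \sqrt{141}\right) = 254856 + 2952 \sqrt{141}$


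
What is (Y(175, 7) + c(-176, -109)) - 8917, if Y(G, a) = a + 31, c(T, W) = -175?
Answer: -9054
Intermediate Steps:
Y(G, a) = 31 + a
(Y(175, 7) + c(-176, -109)) - 8917 = ((31 + 7) - 175) - 8917 = (38 - 175) - 8917 = -137 - 8917 = -9054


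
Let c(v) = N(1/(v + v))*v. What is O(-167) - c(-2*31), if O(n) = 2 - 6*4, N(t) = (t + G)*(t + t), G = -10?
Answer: -1487/124 ≈ -11.992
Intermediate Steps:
N(t) = 2*t*(-10 + t) (N(t) = (t - 10)*(t + t) = (-10 + t)*(2*t) = 2*t*(-10 + t))
O(n) = -22 (O(n) = 2 - 24 = -22)
c(v) = -10 + 1/(2*v) (c(v) = (2*(-10 + 1/(v + v))/(v + v))*v = (2*(-10 + 1/(2*v))/((2*v)))*v = (2*(1/(2*v))*(-10 + 1/(2*v)))*v = ((-10 + 1/(2*v))/v)*v = -10 + 1/(2*v))
O(-167) - c(-2*31) = -22 - (-10 + 1/(2*((-2*31)))) = -22 - (-10 + (1/2)/(-62)) = -22 - (-10 + (1/2)*(-1/62)) = -22 - (-10 - 1/124) = -22 - 1*(-1241/124) = -22 + 1241/124 = -1487/124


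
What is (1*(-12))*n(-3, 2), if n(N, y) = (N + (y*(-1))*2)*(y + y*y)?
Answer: 504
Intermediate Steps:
n(N, y) = (N - 2*y)*(y + y²) (n(N, y) = (N - y*2)*(y + y²) = (N - 2*y)*(y + y²))
(1*(-12))*n(-3, 2) = (1*(-12))*(2*(-3 - 2*2 - 2*2² - 3*2)) = -24*(-3 - 4 - 2*4 - 6) = -24*(-3 - 4 - 8 - 6) = -24*(-21) = -12*(-42) = 504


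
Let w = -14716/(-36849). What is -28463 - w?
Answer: -1048847803/36849 ≈ -28463.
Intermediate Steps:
w = 14716/36849 (w = -14716*(-1/36849) = 14716/36849 ≈ 0.39936)
-28463 - w = -28463 - 1*14716/36849 = -28463 - 14716/36849 = -1048847803/36849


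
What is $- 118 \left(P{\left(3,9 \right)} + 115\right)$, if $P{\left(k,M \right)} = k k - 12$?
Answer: $-13216$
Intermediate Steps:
$P{\left(k,M \right)} = -12 + k^{2}$ ($P{\left(k,M \right)} = k^{2} - 12 = -12 + k^{2}$)
$- 118 \left(P{\left(3,9 \right)} + 115\right) = - 118 \left(\left(-12 + 3^{2}\right) + 115\right) = - 118 \left(\left(-12 + 9\right) + 115\right) = - 118 \left(-3 + 115\right) = \left(-118\right) 112 = -13216$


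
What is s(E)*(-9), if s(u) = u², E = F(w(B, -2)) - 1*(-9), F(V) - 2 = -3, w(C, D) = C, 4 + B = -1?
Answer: -576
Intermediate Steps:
B = -5 (B = -4 - 1 = -5)
F(V) = -1 (F(V) = 2 - 3 = -1)
E = 8 (E = -1 - 1*(-9) = -1 + 9 = 8)
s(E)*(-9) = 8²*(-9) = 64*(-9) = -576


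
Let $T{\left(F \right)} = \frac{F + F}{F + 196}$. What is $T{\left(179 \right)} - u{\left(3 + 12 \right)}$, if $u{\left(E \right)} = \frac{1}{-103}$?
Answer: $\frac{37249}{38625} \approx 0.96438$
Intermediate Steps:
$u{\left(E \right)} = - \frac{1}{103}$
$T{\left(F \right)} = \frac{2 F}{196 + F}$
$T{\left(179 \right)} - u{\left(3 + 12 \right)} = 2 \cdot 179 \frac{1}{196 + 179} - - \frac{1}{103} = 2 \cdot 179 \cdot \frac{1}{375} + \frac{1}{103} = \frac{358}{375} + \frac{1}{103} = \frac{37249}{38625}$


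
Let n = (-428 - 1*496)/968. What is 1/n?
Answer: -22/21 ≈ -1.0476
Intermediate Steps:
n = -21/22 (n = (-428 - 496)*(1/968) = -924*1/968 = -21/22 ≈ -0.95455)
1/n = 1/(-21/22) = -22/21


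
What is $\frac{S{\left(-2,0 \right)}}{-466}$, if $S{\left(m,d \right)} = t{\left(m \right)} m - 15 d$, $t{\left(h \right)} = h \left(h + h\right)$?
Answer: $\frac{8}{233} \approx 0.034335$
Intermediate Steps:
$t{\left(h \right)} = 2 h^{2}$ ($t{\left(h \right)} = h 2 h = 2 h^{2}$)
$S{\left(m,d \right)} = - 15 d + 2 m^{3}$ ($S{\left(m,d \right)} = 2 m^{2} m - 15 d = 2 m^{3} - 15 d = - 15 d + 2 m^{3}$)
$\frac{S{\left(-2,0 \right)}}{-466} = \frac{\left(-15\right) 0 + 2 \left(-2\right)^{3}}{-466} = \left(0 + 2 \left(-8\right)\right) \left(- \frac{1}{466}\right) = \left(0 - 16\right) \left(- \frac{1}{466}\right) = \left(-16\right) \left(- \frac{1}{466}\right) = \frac{8}{233}$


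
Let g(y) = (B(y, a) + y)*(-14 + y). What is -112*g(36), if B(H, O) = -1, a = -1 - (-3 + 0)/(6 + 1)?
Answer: -86240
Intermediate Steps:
a = -4/7 (a = -1 - (-3)/7 = -1 - 1*(-3/7) = -1 + 3/7 = -4/7 ≈ -0.57143)
g(y) = (-1 + y)*(-14 + y)
-112*g(36) = -112*(14 + 36**2 - 15*36) = -112*(14 + 1296 - 540) = -112*770 = -86240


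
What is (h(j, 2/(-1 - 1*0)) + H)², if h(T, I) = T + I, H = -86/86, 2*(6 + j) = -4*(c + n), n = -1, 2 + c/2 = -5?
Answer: 441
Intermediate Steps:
c = -14 (c = -4 + 2*(-5) = -4 - 10 = -14)
j = 24 (j = -6 + (-4*(-14 - 1))/2 = -6 + (-4*(-15))/2 = -6 + (½)*60 = -6 + 30 = 24)
H = -1 (H = -86*1/86 = -1)
h(T, I) = I + T
(h(j, 2/(-1 - 1*0)) + H)² = ((2/(-1 - 1*0) + 24) - 1)² = ((2/(-1 + 0) + 24) - 1)² = ((2/(-1) + 24) - 1)² = ((2*(-1) + 24) - 1)² = ((-2 + 24) - 1)² = (22 - 1)² = 21² = 441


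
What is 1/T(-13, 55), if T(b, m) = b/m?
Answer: -55/13 ≈ -4.2308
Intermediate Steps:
1/T(-13, 55) = 1/(-13/55) = -55/13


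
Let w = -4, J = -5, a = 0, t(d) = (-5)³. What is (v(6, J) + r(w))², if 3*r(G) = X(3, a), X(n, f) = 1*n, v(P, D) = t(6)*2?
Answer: 62001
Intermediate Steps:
t(d) = -125
v(P, D) = -250 (v(P, D) = -125*2 = -250)
X(n, f) = n
r(G) = 1 (r(G) = (⅓)*3 = 1)
(v(6, J) + r(w))² = (-250 + 1)² = (-249)² = 62001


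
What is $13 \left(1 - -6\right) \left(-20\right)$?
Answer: $-1820$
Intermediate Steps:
$13 \left(1 - -6\right) \left(-20\right) = 13 \left(1 + 6\right) \left(-20\right) = 13 \cdot 7 \left(-20\right) = 91 \left(-20\right) = -1820$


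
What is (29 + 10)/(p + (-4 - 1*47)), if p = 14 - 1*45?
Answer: -39/82 ≈ -0.47561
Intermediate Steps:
p = -31 (p = 14 - 45 = -31)
(29 + 10)/(p + (-4 - 1*47)) = (29 + 10)/(-31 + (-4 - 1*47)) = 39/(-31 + (-4 - 47)) = 39/(-31 - 51) = 39/(-82) = 39*(-1/82) = -39/82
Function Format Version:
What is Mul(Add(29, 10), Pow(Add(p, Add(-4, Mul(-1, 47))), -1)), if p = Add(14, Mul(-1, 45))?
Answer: Rational(-39, 82) ≈ -0.47561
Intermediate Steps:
p = -31 (p = Add(14, -45) = -31)
Mul(Add(29, 10), Pow(Add(p, Add(-4, Mul(-1, 47))), -1)) = Mul(Add(29, 10), Pow(Add(-31, Add(-4, Mul(-1, 47))), -1)) = Mul(39, Pow(Add(-31, Add(-4, -47)), -1)) = Mul(39, Pow(Add(-31, -51), -1)) = Mul(39, Pow(-82, -1)) = Mul(39, Rational(-1, 82)) = Rational(-39, 82)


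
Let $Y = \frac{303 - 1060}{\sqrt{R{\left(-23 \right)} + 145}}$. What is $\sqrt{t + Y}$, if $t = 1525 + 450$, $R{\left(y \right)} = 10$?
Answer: $\frac{\sqrt{47449375 - 117335 \sqrt{155}}}{155} \approx 43.752$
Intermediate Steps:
$t = 1975$
$Y = - \frac{757 \sqrt{155}}{155}$ ($Y = \frac{303 - 1060}{\sqrt{10 + 145}} = - \frac{757}{\sqrt{155}} = - 757 \frac{\sqrt{155}}{155} = - \frac{757 \sqrt{155}}{155} \approx -60.804$)
$\sqrt{t + Y} = \sqrt{1975 - \frac{757 \sqrt{155}}{155}}$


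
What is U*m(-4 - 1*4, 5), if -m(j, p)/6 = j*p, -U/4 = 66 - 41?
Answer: -24000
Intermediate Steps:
U = -100 (U = -4*(66 - 41) = -4*25 = -100)
m(j, p) = -6*j*p
U*m(-4 - 1*4, 5) = -(-600)*(-4 - 1*4)*5 = -(-600)*(-4 - 4)*5 = -(-600)*(-8)*5 = -100*240 = -24000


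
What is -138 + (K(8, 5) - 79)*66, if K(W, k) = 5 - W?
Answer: -5550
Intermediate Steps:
-138 + (K(8, 5) - 79)*66 = -138 + ((5 - 1*8) - 79)*66 = -138 + ((5 - 8) - 79)*66 = -138 + (-3 - 79)*66 = -138 - 82*66 = -138 - 5412 = -5550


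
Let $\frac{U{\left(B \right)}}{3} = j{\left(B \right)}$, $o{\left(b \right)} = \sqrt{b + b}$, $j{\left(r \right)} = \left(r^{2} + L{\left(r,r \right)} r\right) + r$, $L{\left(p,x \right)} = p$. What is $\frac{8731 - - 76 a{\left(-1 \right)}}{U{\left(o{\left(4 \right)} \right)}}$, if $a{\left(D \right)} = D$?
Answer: $\frac{5770}{31} - \frac{2885 \sqrt{2}}{124} \approx 153.23$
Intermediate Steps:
$j{\left(r \right)} = r + 2 r^{2}$ ($j{\left(r \right)} = \left(r^{2} + r r\right) + r = \left(r^{2} + r^{2}\right) + r = 2 r^{2} + r = r + 2 r^{2}$)
$o{\left(b \right)} = \sqrt{2} \sqrt{b}$ ($o{\left(b \right)} = \sqrt{2 b} = \sqrt{2} \sqrt{b}$)
$U{\left(B \right)} = 3 B \left(1 + 2 B\right)$
$\frac{8731 - - 76 a{\left(-1 \right)}}{U{\left(o{\left(4 \right)} \right)}} = \frac{8731 - \left(-76\right) \left(-1\right)}{3 \sqrt{2} \sqrt{4} \left(1 + 2 \sqrt{2} \sqrt{4}\right)} = \frac{8731 - 76}{3 \sqrt{2} \cdot 2 \left(1 + 2 \sqrt{2} \cdot 2\right)} = \frac{8731 - 76}{3 \cdot 2 \sqrt{2} \left(1 + 2 \cdot 2 \sqrt{2}\right)} = \frac{8655}{3 \cdot 2 \sqrt{2} \left(1 + 4 \sqrt{2}\right)} = \frac{8655}{6 \sqrt{2} \left(1 + 4 \sqrt{2}\right)} = 8655 \frac{\sqrt{2}}{12 \left(1 + 4 \sqrt{2}\right)} = \frac{2885 \sqrt{2}}{4 \left(1 + 4 \sqrt{2}\right)}$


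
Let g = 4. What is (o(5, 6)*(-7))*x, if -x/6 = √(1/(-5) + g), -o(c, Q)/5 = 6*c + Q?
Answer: -1512*√95 ≈ -14737.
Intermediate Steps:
o(c, Q) = -30*c - 5*Q (o(c, Q) = -5*(6*c + Q) = -5*(Q + 6*c) = -30*c - 5*Q)
x = -6*√95/5 (x = -6*√(1/(-5) + 4) = -6*√(1*(-⅕) + 4) = -6*√(-⅕ + 4) = -6*√95/5 ≈ -11.696)
(o(5, 6)*(-7))*x = ((-30*5 - 5*6)*(-7))*(-6*√95/5) = ((-150 - 30)*(-7))*(-6*√95/5) = (-180*(-7))*(-6*√95/5) = 1260*(-6*√95/5) = -1512*√95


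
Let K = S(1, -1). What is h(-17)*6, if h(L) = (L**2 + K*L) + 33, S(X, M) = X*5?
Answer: 1422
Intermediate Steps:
S(X, M) = 5*X
K = 5 (K = 5*1 = 5)
h(L) = 33 + L**2 + 5*L (h(L) = (L**2 + 5*L) + 33 = 33 + L**2 + 5*L)
h(-17)*6 = (33 + (-17)**2 + 5*(-17))*6 = (33 + 289 - 85)*6 = 237*6 = 1422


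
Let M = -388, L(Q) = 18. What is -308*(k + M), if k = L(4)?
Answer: 113960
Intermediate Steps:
k = 18
-308*(k + M) = -308*(18 - 388) = -308*(-370) = 113960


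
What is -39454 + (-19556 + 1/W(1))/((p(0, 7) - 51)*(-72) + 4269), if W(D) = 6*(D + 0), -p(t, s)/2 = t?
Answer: -1879942619/47646 ≈ -39456.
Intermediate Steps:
p(t, s) = -2*t
W(D) = 6*D
-39454 + (-19556 + 1/W(1))/((p(0, 7) - 51)*(-72) + 4269) = -39454 + (-19556 + 1/(6*1))/((-2*0 - 51)*(-72) + 4269) = -39454 + (-19556 + 1/6)/((0 - 51)*(-72) + 4269) = -39454 + (-19556 + ⅙)/(-51*(-72) + 4269) = -39454 - 117335/(6*(3672 + 4269)) = -39454 - 117335/6/7941 = -39454 - 117335/6*1/7941 = -39454 - 117335/47646 = -1879942619/47646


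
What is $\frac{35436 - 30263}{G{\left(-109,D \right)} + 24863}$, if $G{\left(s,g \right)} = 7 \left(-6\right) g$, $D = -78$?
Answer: $\frac{5173}{28139} \approx 0.18384$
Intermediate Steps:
$G{\left(s,g \right)} = - 42 g$
$\frac{35436 - 30263}{G{\left(-109,D \right)} + 24863} = \frac{35436 - 30263}{\left(-42\right) \left(-78\right) + 24863} = \frac{5173}{3276 + 24863} = \frac{5173}{28139}$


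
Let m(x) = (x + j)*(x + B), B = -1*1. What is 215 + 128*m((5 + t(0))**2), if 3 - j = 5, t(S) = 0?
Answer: 70871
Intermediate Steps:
j = -2 (j = 3 - 1*5 = 3 - 5 = -2)
B = -1
m(x) = (-1 + x)*(-2 + x) (m(x) = (x - 2)*(x - 1) = (-2 + x)*(-1 + x) = (-1 + x)*(-2 + x))
215 + 128*m((5 + t(0))**2) = 215 + 128*(2 + ((5 + 0)**2)**2 - 3*(5 + 0)**2) = 215 + 128*(2 + (5**2)**2 - 3*5**2) = 215 + 128*(2 + 25**2 - 3*25) = 215 + 128*(2 + 625 - 75) = 215 + 128*552 = 215 + 70656 = 70871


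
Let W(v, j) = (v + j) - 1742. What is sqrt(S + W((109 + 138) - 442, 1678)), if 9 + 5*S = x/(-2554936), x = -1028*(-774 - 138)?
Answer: 4*I*sqrt(1662990915949)/319367 ≈ 16.152*I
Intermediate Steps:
x = 937536 (x = -1028*(-912) = 937536)
W(v, j) = -1742 + j + v (W(v, j) = (j + v) - 1742 = -1742 + j + v)
S = -598299/319367 (S = -9/5 + (937536/(-2554936))/5 = -9/5 + (937536*(-1/2554936))/5 = -9/5 + (1/5)*(-117192/319367) = -9/5 - 117192/1596835 = -598299/319367 ≈ -1.8734)
sqrt(S + W((109 + 138) - 442, 1678)) = sqrt(-598299/319367 + (-1742 + 1678 + ((109 + 138) - 442))) = sqrt(-598299/319367 + (-1742 + 1678 + (247 - 442))) = sqrt(-598299/319367 + (-1742 + 1678 - 195)) = sqrt(-598299/319367 - 259) = sqrt(-83314352/319367) = 4*I*sqrt(1662990915949)/319367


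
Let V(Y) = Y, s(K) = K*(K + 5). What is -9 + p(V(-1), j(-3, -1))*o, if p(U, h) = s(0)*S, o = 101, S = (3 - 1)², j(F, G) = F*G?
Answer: -9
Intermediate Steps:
s(K) = K*(5 + K)
S = 4 (S = 2² = 4)
p(U, h) = 0 (p(U, h) = (0*(5 + 0))*4 = (0*5)*4 = 0*4 = 0)
-9 + p(V(-1), j(-3, -1))*o = -9 + 0*101 = -9 + 0 = -9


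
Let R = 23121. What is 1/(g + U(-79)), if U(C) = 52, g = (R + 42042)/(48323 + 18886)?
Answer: 22403/1186677 ≈ 0.018879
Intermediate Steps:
g = 21721/22403 (g = (23121 + 42042)/(48323 + 18886) = 65163/67209 = 65163*(1/67209) = 21721/22403 ≈ 0.96956)
1/(g + U(-79)) = 1/(21721/22403 + 52) = 1/(1186677/22403) = 22403/1186677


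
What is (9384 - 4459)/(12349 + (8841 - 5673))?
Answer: 4925/15517 ≈ 0.31739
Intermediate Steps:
(9384 - 4459)/(12349 + (8841 - 5673)) = 4925/(12349 + 3168) = 4925/15517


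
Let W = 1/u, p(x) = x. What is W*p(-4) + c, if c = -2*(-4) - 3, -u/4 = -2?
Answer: 9/2 ≈ 4.5000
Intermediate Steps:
u = 8 (u = -4*(-2) = 8)
c = 5 (c = 8 - 3 = 5)
W = ⅛ (W = 1/8 = ⅛ ≈ 0.12500)
W*p(-4) + c = (⅛)*(-4) + 5 = -½ + 5 = 9/2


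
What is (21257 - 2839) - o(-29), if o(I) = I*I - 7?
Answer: 17584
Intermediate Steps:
o(I) = -7 + I**2 (o(I) = I**2 - 7 = -7 + I**2)
(21257 - 2839) - o(-29) = (21257 - 2839) - (-7 + (-29)**2) = 18418 - (-7 + 841) = 18418 - 1*834 = 18418 - 834 = 17584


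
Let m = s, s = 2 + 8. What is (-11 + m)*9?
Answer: -9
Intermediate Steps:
s = 10
m = 10
(-11 + m)*9 = (-11 + 10)*9 = -1*9 = -9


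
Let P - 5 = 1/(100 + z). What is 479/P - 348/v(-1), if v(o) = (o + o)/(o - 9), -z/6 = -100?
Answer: -5756440/3501 ≈ -1644.2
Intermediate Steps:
z = 600 (z = -6*(-100) = 600)
v(o) = 2*o/(-9 + o) (v(o) = (2*o)/(-9 + o) = 2*o/(-9 + o))
P = 3501/700 (P = 5 + 1/(100 + 600) = 5 + 1/700 = 3501/700 ≈ 5.0014)
479/P - 348/v(-1) = 479/(3501/700) - 348/(2*(-1)/(-9 - 1)) = 479*(700/3501) - 348/(2*(-1)/(-10)) = 335300/3501 - 348/(2*(-1)*(-1/10)) = 335300/3501 - 348/1/5 = 335300/3501 - 348*5 = 335300/3501 - 1740 = -5756440/3501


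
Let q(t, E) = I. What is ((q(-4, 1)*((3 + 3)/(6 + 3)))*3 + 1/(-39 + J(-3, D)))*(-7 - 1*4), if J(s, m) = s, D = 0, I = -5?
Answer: 4631/42 ≈ 110.26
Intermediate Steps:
q(t, E) = -5
((q(-4, 1)*((3 + 3)/(6 + 3)))*3 + 1/(-39 + J(-3, D)))*(-7 - 1*4) = (-5*(3 + 3)/(6 + 3)*3 + 1/(-39 - 3))*(-7 - 1*4) = (-30/9*3 + 1/(-42))*(-7 - 4) = (-30/9*3 - 1/42)*(-11) = (-5*⅔*3 - 1/42)*(-11) = (-10/3*3 - 1/42)*(-11) = (-10 - 1/42)*(-11) = -421/42*(-11) = 4631/42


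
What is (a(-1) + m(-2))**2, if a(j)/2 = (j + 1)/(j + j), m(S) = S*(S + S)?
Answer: 64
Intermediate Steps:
m(S) = 2*S**2 (m(S) = S*(2*S) = 2*S**2)
a(j) = (1 + j)/j (a(j) = 2*((j + 1)/(j + j)) = 2*((1 + j)/((2*j))) = 2*((1 + j)*(1/(2*j))) = 2*((1 + j)/(2*j)) = (1 + j)/j)
(a(-1) + m(-2))**2 = ((1 - 1)/(-1) + 2*(-2)**2)**2 = (-1*0 + 2*4)**2 = (0 + 8)**2 = 8**2 = 64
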